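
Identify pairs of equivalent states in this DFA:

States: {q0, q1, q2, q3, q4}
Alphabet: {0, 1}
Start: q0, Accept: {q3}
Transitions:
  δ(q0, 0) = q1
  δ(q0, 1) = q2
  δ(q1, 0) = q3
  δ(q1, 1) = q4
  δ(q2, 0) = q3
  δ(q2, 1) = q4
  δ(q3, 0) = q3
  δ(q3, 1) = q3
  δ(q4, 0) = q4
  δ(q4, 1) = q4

Using the table-filling algorithm:
Round 0 – mark pairs where exactly one state is accepting: (q0,q3), (q1,q3), (q2,q3), (q3,q4)
Round 1 – newly marked: (q0,q1) [on 0: q1 vs q3, already marked]; (q0,q2) [on 0: q1 vs q3, already marked]; (q1,q4) [on 0: q3 vs q4, already marked]; (q2,q4) [on 0: q3 vs q4, already marked]
Round 2 – newly marked: (q0,q4) [on 0: q1 vs q4, already marked]
No further pairs can be marked.
(q1, q2) unmarked: δ(q1,0)=q3, δ(q2,0)=q3; δ(q1,1)=q4, δ(q2,1)=q4 → equivalent
Equivalent pairs: (q1, q2)

Final answer: Equivalent pairs: (q1, q2)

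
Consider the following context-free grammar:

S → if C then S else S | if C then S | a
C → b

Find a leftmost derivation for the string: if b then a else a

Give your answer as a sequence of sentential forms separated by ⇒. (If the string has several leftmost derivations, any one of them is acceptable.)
Start with S.
Step 1: the leftmost non-terminal is S; apply S → if C then S else S:  if C then S else S
Step 2: the leftmost non-terminal is C; apply C → b:  if b then S else S
Step 3: the leftmost non-terminal is S; apply S → a:  if b then a else S
Step 4: the leftmost non-terminal is S; apply S → a:  if b then a else a

Final answer: S ⇒ if C then S else S ⇒ if b then S else S ⇒ if b then a else S ⇒ if b then a else a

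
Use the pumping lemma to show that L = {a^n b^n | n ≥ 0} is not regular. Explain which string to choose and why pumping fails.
Language: L = {a^n b^n | n ≥ 0} (equal numbers of a's followed by b's)
Step 1: Assume for contradiction that L is regular, with pumping length p.
Step 2: Choose s = a^p b^p. Then s ∈ L (it has p a's followed by p b's) and |s| ≥ p.
Step 3: Consider any decomposition s = xyz with |xy| ≤ p and |y| > 0. Since |xy| ≤ p and the first p symbols of s are all a's, y = a^k for some k with 1 ≤ k ≤ p.
Step 4: Pumping up (i = 2): xy²z = a^(p+k) b^p, which has more a's than b's, so xy²z ∉ L.
This contradicts the pumping lemma, so L is not regular.

Final answer: Choose s = a^p b^p. Since |xy| ≤ p, y = a^k with k ≥ 1. Then xy²z = a^(p+k) b^p ∉ L.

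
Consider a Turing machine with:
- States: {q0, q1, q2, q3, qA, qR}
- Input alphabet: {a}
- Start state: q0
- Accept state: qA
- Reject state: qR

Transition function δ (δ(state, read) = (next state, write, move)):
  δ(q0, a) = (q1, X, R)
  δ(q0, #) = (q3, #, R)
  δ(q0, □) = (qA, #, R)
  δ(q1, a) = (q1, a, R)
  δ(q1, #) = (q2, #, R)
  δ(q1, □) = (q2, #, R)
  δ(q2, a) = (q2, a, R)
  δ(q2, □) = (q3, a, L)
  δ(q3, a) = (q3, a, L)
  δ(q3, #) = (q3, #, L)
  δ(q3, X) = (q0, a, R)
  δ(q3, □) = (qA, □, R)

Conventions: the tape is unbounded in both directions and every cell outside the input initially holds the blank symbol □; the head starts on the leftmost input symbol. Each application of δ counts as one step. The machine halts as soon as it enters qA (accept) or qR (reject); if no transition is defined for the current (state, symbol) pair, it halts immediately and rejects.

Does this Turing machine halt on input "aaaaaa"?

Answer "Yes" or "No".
Trace (configuration after each step, as tape_left[state]tape_right with head position):
Step 0: [q0]aaaaaa (head at position 0)
Step 1: X[q1]aaaaa (head 1)
Step 2: Xa[q1]aaaa (head 2)
Step 3: Xaa[q1]aaa (head 3)
Step 4: Xaaa[q1]aa (head 4)
Step 5: Xaaaa[q1]a (head 5)
Step 6: Xaaaaa[q1]□ (head 6)
Step 7: Xaaaaa#[q2]□ (head 7)
Step 8: Xaaaaa[q3]#a (head 6)
Step 9: Xaaaa[q3]a#a (head 5)
Step 10: Xaaa[q3]aa#a (head 4)
Step 11: Xaa[q3]aaa#a (head 3)
Step 12: Xa[q3]aaaa#a (head 2)
Step 13: X[q3]aaaaa#a (head 1)
Step 14: [q3]Xaaaaa#a (head 0)
Step 15: a[q0]aaaaa#a (head 1)
Step 16: aX[q1]aaaa#a (head 2)
Step 17: aXa[q1]aaa#a (head 3)
Step 18: aXaa[q1]aa#a (head 4)
Step 19: aXaaa[q1]a#a (head 5)
Step 20: aXaaaa[q1]#a (head 6)
Step 21: aXaaaa#[q2]a (head 7)
Step 22: aXaaaa#a[q2]□ (head 8)
Step 23: aXaaaa#[q3]aa (head 7)
Step 24: aXaaaa[q3]#aa (head 6)
Step 25: aXaaa[q3]a#aa (head 5)
Step 26: aXaa[q3]aa#aa (head 4)
Step 27: aXa[q3]aaa#aa (head 3)
Step 28: aX[q3]aaaa#aa (head 2)
Step 29: a[q3]Xaaaa#aa (head 1)
Step 30: aa[q0]aaaa#aa (head 2)
Step 31: aaX[q1]aaa#aa (head 3)
Step 32: aaXa[q1]aa#aa (head 4)
Step 33: aaXaa[q1]a#aa (head 5)
Step 34: aaXaaa[q1]#aa (head 6)
Step 35: aaXaaa#[q2]aa (head 7)
Step 36: aaXaaa#a[q2]a (head 8)
Step 37: aaXaaa#aa[q2]□ (head 9)
Step 38: aaXaaa#a[q3]aa (head 8)
Step 39: aaXaaa#[q3]aaa (head 7)
Step 40: aaXaaa[q3]#aaa (head 6)
Step 41: aaXaa[q3]a#aaa (head 5)
Step 42: aaXa[q3]aa#aaa (head 4)
Step 43: aaX[q3]aaa#aaa (head 3)
Step 44: aa[q3]Xaaa#aaa (head 2)
Step 45: aaa[q0]aaa#aaa (head 3)
Step 46: aaaX[q1]aa#aaa (head 4)
Step 47: aaaXa[q1]a#aaa (head 5)
Step 48: aaaXaa[q1]#aaa (head 6)
Step 49: aaaXaa#[q2]aaa (head 7)
Step 50: aaaXaa#a[q2]aa (head 8)
Step 51: aaaXaa#aa[q2]a (head 9)
Step 52: aaaXaa#aaa[q2]□ (head 10)
Step 53: aaaXaa#aa[q3]aa (head 9)
Step 54: aaaXaa#a[q3]aaa (head 8)
Step 55: aaaXaa#[q3]aaaa (head 7)
Step 56: aaaXaa[q3]#aaaa (head 6)
Step 57: aaaXa[q3]a#aaaa (head 5)
Step 58: aaaX[q3]aa#aaaa (head 4)
Step 59: aaa[q3]Xaa#aaaa (head 3)
Step 60: aaaa[q0]aa#aaaa (head 4)
Step 61: aaaaX[q1]a#aaaa (head 5)
Step 62: aaaaXa[q1]#aaaa (head 6)
Step 63: aaaaXa#[q2]aaaa (head 7)
Step 64: aaaaXa#a[q2]aaa (head 8)
Step 65: aaaaXa#aa[q2]aa (head 9)
Step 66: aaaaXa#aaa[q2]a (head 10)
Step 67: aaaaXa#aaaa[q2]□ (head 11)
Step 68: aaaaXa#aaa[q3]aa (head 10)
Step 69: aaaaXa#aa[q3]aaa (head 9)
Step 70: aaaaXa#a[q3]aaaa (head 8)
Step 71: aaaaXa#[q3]aaaaa (head 7)
Step 72: aaaaXa[q3]#aaaaa (head 6)
Step 73: aaaaX[q3]a#aaaaa (head 5)
Step 74: aaaa[q3]Xa#aaaaa (head 4)
Step 75: aaaaa[q0]a#aaaaa (head 5)
Step 76: aaaaaX[q1]#aaaaa (head 6)
Step 77: aaaaaX#[q2]aaaaa (head 7)
Step 78: aaaaaX#a[q2]aaaa (head 8)
Step 79: aaaaaX#aa[q2]aaa (head 9)
Step 80: aaaaaX#aaa[q2]aa (head 10)
Step 81: aaaaaX#aaaa[q2]a (head 11)
Step 82: aaaaaX#aaaaa[q2]□ (head 12)
Step 83: aaaaaX#aaaa[q3]aa (head 11)
Step 84: aaaaaX#aaa[q3]aaa (head 10)
Step 85: aaaaaX#aa[q3]aaaa (head 9)
Step 86: aaaaaX#a[q3]aaaaa (head 8)
Step 87: aaaaaX#[q3]aaaaaa (head 7)
Step 88: aaaaaX[q3]#aaaaaa (head 6)
Step 89: aaaaa[q3]X#aaaaaa (head 5)
Step 90: aaaaaa[q0]#aaaaaa (head 6)
Step 91: aaaaaa#[q3]aaaaaa (head 7)
Step 92: aaaaaa[q3]#aaaaaa (head 6)
Step 93: aaaaa[q3]a#aaaaaa (head 5)
Step 94: aaaa[q3]aa#aaaaaa (head 4)
Step 95: aaa[q3]aaa#aaaaaa (head 3)
Step 96: aa[q3]aaaa#aaaaaa (head 2)
Step 97: a[q3]aaaaa#aaaaaa (head 1)
Step 98: [q3]aaaaaa#aaaaaa (head 0)
Step 99: [q3]□aaaaaa#aaaaaa (head -1)
Step 100: □[qA]aaaaaa#aaaaaa (head 0)
The machine is in qA, so it halts and accepts.
It halts after 100 steps.

Final answer: Yes - halts after 100 steps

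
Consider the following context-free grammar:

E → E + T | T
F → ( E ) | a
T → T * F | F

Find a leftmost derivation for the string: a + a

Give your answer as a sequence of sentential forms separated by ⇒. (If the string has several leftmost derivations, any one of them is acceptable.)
Start with E.
Step 1: the leftmost non-terminal is E; apply E → E + T:  E + T
Step 2: the leftmost non-terminal is E; apply E → T:  T + T
Step 3: the leftmost non-terminal is T; apply T → F:  F + T
Step 4: the leftmost non-terminal is F; apply F → a:  a + T
Step 5: the leftmost non-terminal is T; apply T → F:  a + F
Step 6: the leftmost non-terminal is F; apply F → a:  a + a

Final answer: E ⇒ E + T ⇒ T + T ⇒ F + T ⇒ a + T ⇒ a + F ⇒ a + a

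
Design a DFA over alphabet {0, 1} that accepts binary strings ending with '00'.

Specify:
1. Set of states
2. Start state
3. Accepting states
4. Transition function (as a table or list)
One valid DFA (any DFA recognizing the same language is acceptable):
States: {q0, q1, q2}
Start: q0
Accepting: {q2}
Transitions (accepting states marked with *):
State | 0 | 1 | Accepting
-------------------------
q0    | q1 | q0 |  
q1    | q2 | q0 |  
q2    | q2 | q0 | *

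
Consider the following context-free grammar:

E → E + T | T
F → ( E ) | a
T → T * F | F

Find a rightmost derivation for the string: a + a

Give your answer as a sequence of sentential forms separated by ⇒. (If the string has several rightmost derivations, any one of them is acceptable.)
Start with E.
Step 1: the rightmost non-terminal is E; apply E → E + T:  E + T
Step 2: the rightmost non-terminal is T; apply T → F:  E + F
Step 3: the rightmost non-terminal is F; apply F → a:  E + a
Step 4: the rightmost non-terminal is E; apply E → T:  T + a
Step 5: the rightmost non-terminal is T; apply T → F:  F + a
Step 6: the rightmost non-terminal is F; apply F → a:  a + a

Final answer: E ⇒ E + T ⇒ E + F ⇒ E + a ⇒ T + a ⇒ F + a ⇒ a + a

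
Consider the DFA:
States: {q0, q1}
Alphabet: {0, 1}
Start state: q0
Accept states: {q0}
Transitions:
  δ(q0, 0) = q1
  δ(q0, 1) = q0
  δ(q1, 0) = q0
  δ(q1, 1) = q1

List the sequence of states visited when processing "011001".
Starting at q0
Read '0': q0 -> q1
Read '1': q1 -> q1
Read '1': q1 -> q1
Read '0': q1 -> q0
Read '0': q0 -> q1
Read '1': q1 -> q1

Final answer: q0 -> q1 -> q1 -> q1 -> q0 -> q1 -> q1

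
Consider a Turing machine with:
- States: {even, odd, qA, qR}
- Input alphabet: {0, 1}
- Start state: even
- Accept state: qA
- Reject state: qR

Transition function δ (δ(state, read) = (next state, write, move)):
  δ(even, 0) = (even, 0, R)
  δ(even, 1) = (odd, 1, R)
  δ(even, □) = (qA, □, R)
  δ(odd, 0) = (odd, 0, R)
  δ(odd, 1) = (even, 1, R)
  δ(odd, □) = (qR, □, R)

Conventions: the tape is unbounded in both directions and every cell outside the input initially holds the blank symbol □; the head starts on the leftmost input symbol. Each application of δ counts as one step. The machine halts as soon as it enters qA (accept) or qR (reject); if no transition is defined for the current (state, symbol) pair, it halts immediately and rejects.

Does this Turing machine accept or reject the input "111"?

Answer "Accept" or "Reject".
Step 0: [even]111 (head at position 0)
Step 1: δ(even, 1) = (odd, 1, R)  ⊢  1[odd]11 (head at position 1)
Step 2: δ(odd, 1) = (even, 1, R)  ⊢  11[even]1 (head at position 2)
Step 3: δ(even, 1) = (odd, 1, R)  ⊢  111[odd]□ (head at position 3)
Step 4: δ(odd, □) = (qR, □, R)  ⊢  111□[qR]□ (head at position 4)
The machine is in qR, so it halts and rejects.

Final answer: Reject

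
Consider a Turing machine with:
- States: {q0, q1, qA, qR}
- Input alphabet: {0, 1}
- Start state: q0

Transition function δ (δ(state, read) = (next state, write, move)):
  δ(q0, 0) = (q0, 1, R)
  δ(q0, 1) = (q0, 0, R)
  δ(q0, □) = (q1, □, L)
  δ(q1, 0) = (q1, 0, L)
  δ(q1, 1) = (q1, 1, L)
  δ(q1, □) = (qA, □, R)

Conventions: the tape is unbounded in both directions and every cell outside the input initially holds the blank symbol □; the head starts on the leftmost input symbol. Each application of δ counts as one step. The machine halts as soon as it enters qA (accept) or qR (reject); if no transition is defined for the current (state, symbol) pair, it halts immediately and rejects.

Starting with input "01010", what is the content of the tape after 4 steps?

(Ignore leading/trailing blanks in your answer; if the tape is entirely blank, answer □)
Step 0: [q0]01010 (head at position 0)
Step 1: δ(q0, 0) = (q0, 1, R)  ⊢  1[q0]1010 (head at position 1)
Step 2: δ(q0, 1) = (q0, 0, R)  ⊢  10[q0]010 (head at position 2)
Step 3: δ(q0, 0) = (q0, 1, R)  ⊢  101[q0]10 (head at position 3)
Step 4: δ(q0, 1) = (q0, 0, R)  ⊢  1010[q0]0 (head at position 4)
Tape after 4 steps (ignoring surrounding blanks): 10100

Final answer: Tape: 10100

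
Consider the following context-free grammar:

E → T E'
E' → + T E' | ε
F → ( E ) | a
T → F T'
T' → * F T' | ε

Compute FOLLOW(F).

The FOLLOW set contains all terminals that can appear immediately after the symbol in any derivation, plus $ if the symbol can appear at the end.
Useful FIRST sets: FIRST(E') = {+, ε}, FIRST(T') = {*, ε} (both E' and T' are nullable).
FOLLOW(E): E is the start symbol → $; E appears in F → ( E ) followed by ')' → FOLLOW(E) = {), $}.
FOLLOW(E'): E' appears at the right end of E → T E' and of E' → + T E', so FOLLOW(E') ⊇ FOLLOW(E) (the second occurrence adds nothing new). FOLLOW(E') = {), $}.
FOLLOW(T): in E → T E' and E' → + T E', T is followed by E': add FIRST(E') minus ε = {+}; since E' is nullable, also add FOLLOW(E) and FOLLOW(E') = {), $}. FOLLOW(T) = {+, ), $}.
FOLLOW(T'): T' appears at the right end of T → F T' and of T' → * F T', so FOLLOW(T') = FOLLOW(T) = {+, ), $}.
FOLLOW(F): in T → F T' and T' → * F T', F is followed by T': add FIRST(T') minus ε = {*}; since T' is nullable, also add FOLLOW(T) and FOLLOW(T') = {+, ), $}. FOLLOW(F) = {*, +, ), $}.

Final answer: {$, ), *, +}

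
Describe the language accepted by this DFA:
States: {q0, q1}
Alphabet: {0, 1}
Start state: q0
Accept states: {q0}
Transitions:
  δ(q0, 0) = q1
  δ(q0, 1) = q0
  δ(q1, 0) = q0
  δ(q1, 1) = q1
Analyzing the DFA structure:
Start state: q0
Accept states: {q0}
Interpreting what each state remembers (checking against the transitions):
  q0: an even number of 0s has been read so far
  q1: an odd number of 0s has been read so far
  δ(q0, 0): in q0 (an even number of 0s has been read so far), after reading 0 we have: an odd number of 0s has been read so far → q1
  δ(q0, 1): in q0 (an even number of 0s has been read so far), after reading 1 we have: an even number of 0s has been read so far → q0
  δ(q1, 0): in q1 (an odd number of 0s has been read so far), after reading 0 we have: an even number of 0s has been read so far → q0
  δ(q1, 1): in q1 (an odd number of 0s has been read so far), after reading 1 we have: an odd number of 0s has been read so far → q1
A string is accepted iff it ends in {q0}, i.e. an even number of 0s has been read so far.
Language: All binary strings with an even number of 0s

Final answer: All binary strings with an even number of 0s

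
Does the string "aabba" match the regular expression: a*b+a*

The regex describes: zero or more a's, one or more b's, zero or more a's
Yes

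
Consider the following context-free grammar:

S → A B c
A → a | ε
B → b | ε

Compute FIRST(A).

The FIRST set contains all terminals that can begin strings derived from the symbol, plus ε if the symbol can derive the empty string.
A → a contributes a; A → ε makes A nullable, contributing ε. FIRST(A) = {a, ε}.

Final answer: {a, ε}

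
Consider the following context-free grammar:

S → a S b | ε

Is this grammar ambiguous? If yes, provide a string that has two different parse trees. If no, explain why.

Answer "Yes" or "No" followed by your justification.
At every step exactly one production applies: if the remaining string to generate is non-empty it starts with a and ends with b, forcing S → a S b; if it is empty, S → ε is forced. Hence each string a^n b^n has exactly one derivation (S → a S b applied n times, then S → ε) and one parse tree.

Final answer: No - the grammar is unambiguous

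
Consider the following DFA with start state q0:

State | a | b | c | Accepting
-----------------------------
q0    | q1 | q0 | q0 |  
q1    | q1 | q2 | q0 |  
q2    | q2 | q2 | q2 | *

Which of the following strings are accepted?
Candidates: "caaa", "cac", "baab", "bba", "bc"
"caaa": q0 → q0 → q1 → q1 → q1; q1 is not accepting → rejected
"cac": q0 → q0 → q1 → q0; q0 is not accepting → rejected
"baab": q0 → q0 → q1 → q1 → q2; q2 is accepting → accepted
"bba": q0 → q0 → q0 → q1; q1 is not accepting → rejected
"bc": q0 → q0 → q0; q0 is not accepting → rejected

Final answer: "baab"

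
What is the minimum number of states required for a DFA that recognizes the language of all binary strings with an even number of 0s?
Language: binary strings with an even number of 0s
Lower bound (Myhill–Nerode): the prefixes ε, 0 are pairwise distinguishable:
  ε vs 0: suffix ε distinguishes them (ε has zero 0s (accepted), 0 has one 0 (rejected))
So any DFA needs at least 2 states.
Upper bound: a DFA with 2 states exists (one state per class above).
Minimum states: 2

Final answer: 2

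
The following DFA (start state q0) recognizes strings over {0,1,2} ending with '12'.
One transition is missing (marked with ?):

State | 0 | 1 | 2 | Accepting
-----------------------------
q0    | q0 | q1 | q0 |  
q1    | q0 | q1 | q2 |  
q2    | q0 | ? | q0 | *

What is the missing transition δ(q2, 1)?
q1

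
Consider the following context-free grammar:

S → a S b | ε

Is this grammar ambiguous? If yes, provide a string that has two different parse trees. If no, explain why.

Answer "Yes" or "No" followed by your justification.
At every step exactly one production applies: if the remaining string to generate is non-empty it starts with a and ends with b, forcing S → a S b; if it is empty, S → ε is forced. Hence each string a^n b^n has exactly one derivation (S → a S b applied n times, then S → ε) and one parse tree.

Final answer: No - the grammar is unambiguous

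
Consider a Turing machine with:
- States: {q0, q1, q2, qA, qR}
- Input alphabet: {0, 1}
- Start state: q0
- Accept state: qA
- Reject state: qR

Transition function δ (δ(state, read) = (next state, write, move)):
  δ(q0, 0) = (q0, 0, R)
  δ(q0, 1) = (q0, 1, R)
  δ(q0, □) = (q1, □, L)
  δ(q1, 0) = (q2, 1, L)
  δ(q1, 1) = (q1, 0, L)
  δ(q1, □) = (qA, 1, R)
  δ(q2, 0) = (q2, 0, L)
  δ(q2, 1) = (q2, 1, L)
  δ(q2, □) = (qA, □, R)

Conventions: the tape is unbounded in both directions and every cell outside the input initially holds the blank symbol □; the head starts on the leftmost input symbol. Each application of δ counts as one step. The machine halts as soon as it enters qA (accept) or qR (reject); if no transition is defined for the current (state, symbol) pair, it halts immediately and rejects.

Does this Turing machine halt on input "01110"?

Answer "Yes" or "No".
Step 0: [q0]01110 (head at position 0)
Step 1: δ(q0, 0) = (q0, 0, R)  ⊢  0[q0]1110 (head at position 1)
Step 2: δ(q0, 1) = (q0, 1, R)  ⊢  01[q0]110 (head at position 2)
Step 3: δ(q0, 1) = (q0, 1, R)  ⊢  011[q0]10 (head at position 3)
Step 4: δ(q0, 1) = (q0, 1, R)  ⊢  0111[q0]0 (head at position 4)
Step 5: δ(q0, 0) = (q0, 0, R)  ⊢  01110[q0]□ (head at position 5)
Step 6: δ(q0, □) = (q1, □, L)  ⊢  0111[q1]0□ (head at position 4)
Step 7: δ(q1, 0) = (q2, 1, L)  ⊢  011[q2]11□ (head at position 3)
Step 8: δ(q2, 1) = (q2, 1, L)  ⊢  01[q2]111□ (head at position 2)
Step 9: δ(q2, 1) = (q2, 1, L)  ⊢  0[q2]1111□ (head at position 1)
Step 10: δ(q2, 1) = (q2, 1, L)  ⊢  [q2]01111□ (head at position 0)
Step 11: δ(q2, 0) = (q2, 0, L)  ⊢  [q2]□01111□ (head at position -1)
Step 12: δ(q2, □) = (qA, □, R)  ⊢  □[qA]01111□ (head at position 0)
The machine is in qA, so it halts and accepts.
It halts after 12 steps.

Final answer: Yes - halts after 12 steps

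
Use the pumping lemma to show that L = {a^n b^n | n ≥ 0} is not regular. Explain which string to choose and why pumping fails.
Language: L = {a^n b^n | n ≥ 0} (equal numbers of a's followed by b's)
Step 1: Assume for contradiction that L is regular, with pumping length p.
Step 2: Choose s = a^p b^p. Then s ∈ L (it has p a's followed by p b's) and |s| ≥ p.
Step 3: Consider any decomposition s = xyz with |xy| ≤ p and |y| > 0. Since |xy| ≤ p and the first p symbols of s are all a's, y = a^k for some k with 1 ≤ k ≤ p.
Step 4: Pumping up (i = 2): xy²z = a^(p+k) b^p, which has more a's than b's, so xy²z ∉ L.
This contradicts the pumping lemma, so L is not regular.

Final answer: Choose s = a^p b^p. Since |xy| ≤ p, y = a^k with k ≥ 1. Then xy²z = a^(p+k) b^p ∉ L.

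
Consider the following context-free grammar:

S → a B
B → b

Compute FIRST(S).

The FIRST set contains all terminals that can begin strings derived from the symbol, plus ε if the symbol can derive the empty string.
S has the single production S → a B, whose right-hand side begins with the terminal a. So FIRST(S) = {a}.

Final answer: {a}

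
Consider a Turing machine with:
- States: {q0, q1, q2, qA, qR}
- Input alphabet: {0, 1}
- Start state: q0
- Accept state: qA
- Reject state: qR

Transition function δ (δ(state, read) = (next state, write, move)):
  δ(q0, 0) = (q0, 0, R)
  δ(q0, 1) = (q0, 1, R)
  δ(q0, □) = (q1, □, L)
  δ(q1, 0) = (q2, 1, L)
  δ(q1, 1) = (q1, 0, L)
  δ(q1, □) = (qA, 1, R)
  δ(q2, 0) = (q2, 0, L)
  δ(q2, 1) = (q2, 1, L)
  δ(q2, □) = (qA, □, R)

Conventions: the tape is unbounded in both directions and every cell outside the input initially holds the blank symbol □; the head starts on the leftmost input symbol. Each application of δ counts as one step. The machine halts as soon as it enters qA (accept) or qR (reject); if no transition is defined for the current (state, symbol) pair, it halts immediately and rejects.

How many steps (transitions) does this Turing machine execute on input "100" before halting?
Step 0: [q0]100 (head at position 0)
Step 1: δ(q0, 1) = (q0, 1, R)  ⊢  1[q0]00 (head at position 1)
Step 2: δ(q0, 0) = (q0, 0, R)  ⊢  10[q0]0 (head at position 2)
Step 3: δ(q0, 0) = (q0, 0, R)  ⊢  100[q0]□ (head at position 3)
Step 4: δ(q0, □) = (q1, □, L)  ⊢  10[q1]0□ (head at position 2)
Step 5: δ(q1, 0) = (q2, 1, L)  ⊢  1[q2]01□ (head at position 1)
Step 6: δ(q2, 0) = (q2, 0, L)  ⊢  [q2]101□ (head at position 0)
Step 7: δ(q2, 1) = (q2, 1, L)  ⊢  [q2]□101□ (head at position -1)
Step 8: δ(q2, □) = (qA, □, R)  ⊢  □[qA]101□ (head at position 0)
The machine is in qA, so it halts and accepts.
Number of transitions executed: 8.

Final answer: 8 steps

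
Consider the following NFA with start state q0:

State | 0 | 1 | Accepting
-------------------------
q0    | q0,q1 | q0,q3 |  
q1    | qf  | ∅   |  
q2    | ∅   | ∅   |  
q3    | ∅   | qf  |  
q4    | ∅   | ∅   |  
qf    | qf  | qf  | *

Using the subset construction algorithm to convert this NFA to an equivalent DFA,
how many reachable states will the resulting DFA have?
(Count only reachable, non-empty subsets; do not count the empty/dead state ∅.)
Start subset: {q0}
{q0}: on 0 → {q0, q1}, on 1 → {q0, q3}
{q0, q1}: on 0 → {q0, q1, qf}, on 1 → {q0, q3}
{q0, q3}: on 0 → {q0, q1}, on 1 → {q0, q3, qf}
{q0, q1, qf}: on 0 → {q0, q1, qf}, on 1 → {q0, q3, qf}
{q0, q3, qf}: on 0 → {q0, q1, qf}, on 1 → {q0, q3, qf}
Reachable non-empty subsets: {q0}, {q0, q1}, {q0, q3}, {q0, q1, qf}, {q0, q3, qf} — 5 in total.

Final answer: 5 states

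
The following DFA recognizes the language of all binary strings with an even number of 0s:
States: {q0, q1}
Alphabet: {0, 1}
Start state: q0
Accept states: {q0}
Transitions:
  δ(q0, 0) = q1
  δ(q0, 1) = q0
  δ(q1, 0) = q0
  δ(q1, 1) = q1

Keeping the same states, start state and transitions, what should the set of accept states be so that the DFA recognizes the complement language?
The DFA is complete (every state has a transition on every symbol), so the complement
is recognized by the same DFA with accepting and non-accepting states swapped.
Original accept states: {q0}
Complement accept states = All states - Original accept states
= {q0, q1} - {q0}
= {q1}
Complement language: strings with an ODD number of 0s

Final answer: {q1}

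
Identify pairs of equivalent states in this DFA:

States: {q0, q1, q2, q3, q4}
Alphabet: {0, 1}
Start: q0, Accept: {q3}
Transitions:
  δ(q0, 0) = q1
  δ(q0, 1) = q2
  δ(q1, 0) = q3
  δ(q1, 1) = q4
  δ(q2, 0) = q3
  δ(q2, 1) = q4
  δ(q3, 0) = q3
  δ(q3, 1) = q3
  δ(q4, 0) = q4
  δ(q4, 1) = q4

Using the table-filling algorithm:
Round 0 – mark pairs where exactly one state is accepting: (q0,q3), (q1,q3), (q2,q3), (q3,q4)
Round 1 – newly marked: (q0,q1) [on 0: q1 vs q3, already marked]; (q0,q2) [on 0: q1 vs q3, already marked]; (q1,q4) [on 0: q3 vs q4, already marked]; (q2,q4) [on 0: q3 vs q4, already marked]
Round 2 – newly marked: (q0,q4) [on 0: q1 vs q4, already marked]
No further pairs can be marked.
(q1, q2) unmarked: δ(q1,0)=q3, δ(q2,0)=q3; δ(q1,1)=q4, δ(q2,1)=q4 → equivalent
Equivalent pairs: (q1, q2)

Final answer: Equivalent pairs: (q1, q2)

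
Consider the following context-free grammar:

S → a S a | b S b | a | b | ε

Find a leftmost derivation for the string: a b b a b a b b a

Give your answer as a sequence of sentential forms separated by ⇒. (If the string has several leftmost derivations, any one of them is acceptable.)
Start with S.
Step 1: the leftmost non-terminal is S; apply S → a S a:  a S a
Step 2: the leftmost non-terminal is S; apply S → b S b:  a b S b a
Step 3: the leftmost non-terminal is S; apply S → b S b:  a b b S b b a
Step 4: the leftmost non-terminal is S; apply S → a S a:  a b b a S a b b a
Step 5: the leftmost non-terminal is S; apply S → b:  a b b a b a b b a

Final answer: S ⇒ a S a ⇒ a b S b a ⇒ a b b S b b a ⇒ a b b a S a b b a ⇒ a b b a b a b b a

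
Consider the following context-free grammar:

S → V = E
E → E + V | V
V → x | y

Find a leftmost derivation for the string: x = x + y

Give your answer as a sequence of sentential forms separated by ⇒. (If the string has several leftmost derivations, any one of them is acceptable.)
Start with S.
Step 1: the leftmost non-terminal is S; apply S → V = E:  V = E
Step 2: the leftmost non-terminal is V; apply V → x:  x = E
Step 3: the leftmost non-terminal is E; apply E → E + V:  x = E + V
Step 4: the leftmost non-terminal is E; apply E → V:  x = V + V
Step 5: the leftmost non-terminal is V; apply V → x:  x = x + V
Step 6: the leftmost non-terminal is V; apply V → y:  x = x + y

Final answer: S ⇒ V = E ⇒ x = E ⇒ x = E + V ⇒ x = V + V ⇒ x = x + V ⇒ x = x + y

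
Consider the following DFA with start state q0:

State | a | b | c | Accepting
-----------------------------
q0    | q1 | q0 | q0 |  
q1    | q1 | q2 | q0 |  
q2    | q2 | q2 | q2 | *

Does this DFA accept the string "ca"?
Start in q0.
Read 'c': q0 → q0
Read 'a': q0 → q1
Final state q1 is not accepting, so the string is rejected.

Final answer: No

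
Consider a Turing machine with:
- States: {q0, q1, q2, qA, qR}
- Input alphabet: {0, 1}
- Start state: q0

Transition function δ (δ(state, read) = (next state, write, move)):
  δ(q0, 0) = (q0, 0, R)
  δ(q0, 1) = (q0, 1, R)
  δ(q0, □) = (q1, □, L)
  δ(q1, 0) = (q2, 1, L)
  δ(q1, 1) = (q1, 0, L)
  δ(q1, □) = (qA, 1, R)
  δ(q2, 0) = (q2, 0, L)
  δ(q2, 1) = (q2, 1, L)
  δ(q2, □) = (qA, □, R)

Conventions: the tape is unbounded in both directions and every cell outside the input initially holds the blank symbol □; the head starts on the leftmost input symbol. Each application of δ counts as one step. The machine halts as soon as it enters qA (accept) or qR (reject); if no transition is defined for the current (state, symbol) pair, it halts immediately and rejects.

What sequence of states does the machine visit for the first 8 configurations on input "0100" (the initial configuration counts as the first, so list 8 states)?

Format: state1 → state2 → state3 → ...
Step 0: [q0]0100 (head at position 0)
Step 1: δ(q0, 0) = (q0, 0, R)  ⊢  0[q0]100 (head at position 1)
Step 2: δ(q0, 1) = (q0, 1, R)  ⊢  01[q0]00 (head at position 2)
Step 3: δ(q0, 0) = (q0, 0, R)  ⊢  010[q0]0 (head at position 3)
Step 4: δ(q0, 0) = (q0, 0, R)  ⊢  0100[q0]□ (head at position 4)
Step 5: δ(q0, □) = (q1, □, L)  ⊢  010[q1]0□ (head at position 3)
Step 6: δ(q1, 0) = (q2, 1, L)  ⊢  01[q2]01□ (head at position 2)
Step 7: δ(q2, 0) = (q2, 0, L)  ⊢  0[q2]101□ (head at position 1)
Reading off the states of these 8 configurations: q0 → q0 → q0 → q0 → q0 → q1 → q2 → q2

Final answer: q0 → q0 → q0 → q0 → q0 → q1 → q2 → q2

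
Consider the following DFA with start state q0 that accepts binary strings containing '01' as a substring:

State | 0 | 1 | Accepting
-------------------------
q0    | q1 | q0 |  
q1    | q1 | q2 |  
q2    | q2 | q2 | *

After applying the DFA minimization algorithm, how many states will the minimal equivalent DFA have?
All 3 states are reachable from q0, so none can be removed as unreachable.
Table-filling: first mark every (accepting, non-accepting) pair as distinguishable (accepting: {q2}; non-accepting: {q0, q1}).
Round 1: (q0, q1) on '1' go to q0 and q2, already distinguishable → mark.
Every pair of states is distinguishable, so the DFA is already minimal.
Equivalence classes: {q0}, {q1}, {q2} → 3 states.

Final answer: 3 states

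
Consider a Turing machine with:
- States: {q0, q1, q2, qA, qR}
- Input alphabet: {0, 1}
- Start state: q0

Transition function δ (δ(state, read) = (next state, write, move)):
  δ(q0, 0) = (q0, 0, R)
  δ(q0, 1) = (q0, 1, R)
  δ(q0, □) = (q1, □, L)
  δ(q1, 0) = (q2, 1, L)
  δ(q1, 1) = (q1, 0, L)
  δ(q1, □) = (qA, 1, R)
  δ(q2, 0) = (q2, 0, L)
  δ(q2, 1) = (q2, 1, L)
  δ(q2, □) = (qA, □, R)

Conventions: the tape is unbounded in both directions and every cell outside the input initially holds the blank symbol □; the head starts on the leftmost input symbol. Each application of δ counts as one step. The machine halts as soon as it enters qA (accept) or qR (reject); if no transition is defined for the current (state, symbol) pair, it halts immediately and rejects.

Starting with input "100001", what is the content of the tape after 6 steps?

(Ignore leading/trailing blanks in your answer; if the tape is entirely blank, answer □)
Step 0: [q0]100001 (head at position 0)
Step 1: δ(q0, 1) = (q0, 1, R)  ⊢  1[q0]00001 (head at position 1)
Step 2: δ(q0, 0) = (q0, 0, R)  ⊢  10[q0]0001 (head at position 2)
Step 3: δ(q0, 0) = (q0, 0, R)  ⊢  100[q0]001 (head at position 3)
Step 4: δ(q0, 0) = (q0, 0, R)  ⊢  1000[q0]01 (head at position 4)
Step 5: δ(q0, 0) = (q0, 0, R)  ⊢  10000[q0]1 (head at position 5)
Step 6: δ(q0, 1) = (q0, 1, R)  ⊢  100001[q0]□ (head at position 6)
Tape after 6 steps (ignoring surrounding blanks): 100001

Final answer: Tape: 100001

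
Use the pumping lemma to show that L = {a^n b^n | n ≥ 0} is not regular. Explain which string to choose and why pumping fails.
Language: L = {a^n b^n | n ≥ 0} (equal numbers of a's followed by b's)
Step 1: Assume for contradiction that L is regular, with pumping length p.
Step 2: Choose s = a^p b^p. Then s ∈ L (it has p a's followed by p b's) and |s| ≥ p.
Step 3: Consider any decomposition s = xyz with |xy| ≤ p and |y| > 0. Since |xy| ≤ p and the first p symbols of s are all a's, y = a^k for some k with 1 ≤ k ≤ p.
Step 4: Pumping up (i = 2): xy²z = a^(p+k) b^p, which has more a's than b's, so xy²z ∉ L.
This contradicts the pumping lemma, so L is not regular.

Final answer: Choose s = a^p b^p. Since |xy| ≤ p, y = a^k with k ≥ 1. Then xy²z = a^(p+k) b^p ∉ L.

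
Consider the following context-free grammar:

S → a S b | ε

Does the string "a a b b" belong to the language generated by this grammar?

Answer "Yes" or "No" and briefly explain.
A derivation exists: S ⇒ a S b ⇒ a a S b b ⇒ a a b b (using S → a S b twice, then S → ε).

Final answer: Yes - a valid derivation exists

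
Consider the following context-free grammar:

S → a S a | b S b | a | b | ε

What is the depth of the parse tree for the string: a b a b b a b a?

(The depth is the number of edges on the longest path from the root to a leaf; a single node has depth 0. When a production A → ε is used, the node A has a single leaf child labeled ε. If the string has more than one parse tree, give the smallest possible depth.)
The string has even length 8, so its (unique) parse tree peels off matching outer symbols: S → a S a, S → b S b, S → a S a, S → b S b, and finally S → ε for the empty middle.
The S nodes are at depths 0..4; the ε leaf under the innermost S is at depth 5 (terminal leaves are at depths 1..4).
Depth = 5.

Final answer: 5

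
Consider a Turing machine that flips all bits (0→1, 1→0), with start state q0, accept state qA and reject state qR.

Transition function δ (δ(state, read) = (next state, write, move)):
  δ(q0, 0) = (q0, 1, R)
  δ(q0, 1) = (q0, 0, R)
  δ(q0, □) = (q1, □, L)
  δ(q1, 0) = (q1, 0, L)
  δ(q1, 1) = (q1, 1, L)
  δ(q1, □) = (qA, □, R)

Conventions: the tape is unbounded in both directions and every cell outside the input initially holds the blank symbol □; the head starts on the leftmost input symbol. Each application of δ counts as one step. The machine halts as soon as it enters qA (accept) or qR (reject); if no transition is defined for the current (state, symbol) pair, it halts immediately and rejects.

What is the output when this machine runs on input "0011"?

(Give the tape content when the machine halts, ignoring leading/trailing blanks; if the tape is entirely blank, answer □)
Step 0: [q0]0011 (head at position 0)
Step 1: δ(q0, 0) = (q0, 1, R)  ⊢  1[q0]011 (head at position 1)
Step 2: δ(q0, 0) = (q0, 1, R)  ⊢  11[q0]11 (head at position 2)
Step 3: δ(q0, 1) = (q0, 0, R)  ⊢  110[q0]1 (head at position 3)
Step 4: δ(q0, 1) = (q0, 0, R)  ⊢  1100[q0]□ (head at position 4)
Step 5: δ(q0, □) = (q1, □, L)  ⊢  110[q1]0□ (head at position 3)
Step 6: δ(q1, 0) = (q1, 0, L)  ⊢  11[q1]00□ (head at position 2)
Step 7: δ(q1, 0) = (q1, 0, L)  ⊢  1[q1]100□ (head at position 1)
Step 8: δ(q1, 1) = (q1, 1, L)  ⊢  [q1]1100□ (head at position 0)
Step 9: δ(q1, 1) = (q1, 1, L)  ⊢  [q1]□1100□ (head at position -1)
Step 10: δ(q1, □) = (qA, □, R)  ⊢  □[qA]1100□ (head at position 0)
The machine is in qA, so it halts and accepts.
Tape content when halted (ignoring surrounding blanks): 1100

Final answer: Output: 1100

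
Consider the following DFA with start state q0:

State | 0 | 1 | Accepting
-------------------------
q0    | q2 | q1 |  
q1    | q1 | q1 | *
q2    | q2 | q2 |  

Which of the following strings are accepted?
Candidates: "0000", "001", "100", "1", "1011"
"0000": q0 → q2 → q2 → q2 → q2; q2 is not accepting → rejected
"001": q0 → q2 → q2 → q2; q2 is not accepting → rejected
"100": q0 → q1 → q1 → q1; q1 is accepting → accepted
"1": q0 → q1; q1 is accepting → accepted
"1011": q0 → q1 → q1 → q1 → q1; q1 is accepting → accepted

Final answer: "100", "1", "1011"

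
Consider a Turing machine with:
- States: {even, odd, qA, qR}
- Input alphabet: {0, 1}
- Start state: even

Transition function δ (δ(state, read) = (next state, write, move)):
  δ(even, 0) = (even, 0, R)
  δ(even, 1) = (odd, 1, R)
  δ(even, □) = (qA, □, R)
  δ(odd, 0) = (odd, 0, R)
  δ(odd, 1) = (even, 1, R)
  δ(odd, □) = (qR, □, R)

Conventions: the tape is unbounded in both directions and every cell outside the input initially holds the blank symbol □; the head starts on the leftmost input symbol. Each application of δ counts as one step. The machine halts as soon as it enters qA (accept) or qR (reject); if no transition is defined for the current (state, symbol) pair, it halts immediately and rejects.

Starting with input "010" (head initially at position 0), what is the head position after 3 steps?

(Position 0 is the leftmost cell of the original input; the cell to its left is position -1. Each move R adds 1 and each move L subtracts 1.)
Step 0: [even]010 (head at position 0)
Step 1: δ(even, 0) = (even, 0, R)  ⊢  0[even]10 (head at position 1)
Step 2: δ(even, 1) = (odd, 1, R)  ⊢  01[odd]0 (head at position 2)
Step 3: δ(odd, 0) = (odd, 0, R)  ⊢  010[odd]□ (head at position 3)
Head position after 3 steps: 3

Final answer: Position 3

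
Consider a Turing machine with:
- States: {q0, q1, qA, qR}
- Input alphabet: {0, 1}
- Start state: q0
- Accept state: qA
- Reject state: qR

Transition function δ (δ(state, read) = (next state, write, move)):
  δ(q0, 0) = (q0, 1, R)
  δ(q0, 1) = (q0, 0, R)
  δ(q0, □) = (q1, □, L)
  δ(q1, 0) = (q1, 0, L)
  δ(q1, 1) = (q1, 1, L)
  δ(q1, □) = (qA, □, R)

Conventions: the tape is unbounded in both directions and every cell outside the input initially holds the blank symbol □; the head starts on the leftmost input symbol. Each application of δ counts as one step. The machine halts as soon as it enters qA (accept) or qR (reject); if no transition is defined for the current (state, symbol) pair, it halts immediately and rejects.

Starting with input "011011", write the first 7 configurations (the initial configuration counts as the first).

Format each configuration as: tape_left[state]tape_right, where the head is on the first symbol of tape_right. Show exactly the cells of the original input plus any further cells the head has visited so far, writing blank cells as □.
Step 0: [q0]011011 (head at position 0)
Step 1: δ(q0, 0) = (q0, 1, R)  ⊢  1[q0]11011 (head at position 1)
Step 2: δ(q0, 1) = (q0, 0, R)  ⊢  10[q0]1011 (head at position 2)
Step 3: δ(q0, 1) = (q0, 0, R)  ⊢  100[q0]011 (head at position 3)
Step 4: δ(q0, 0) = (q0, 1, R)  ⊢  1001[q0]11 (head at position 4)
Step 5: δ(q0, 1) = (q0, 0, R)  ⊢  10010[q0]1 (head at position 5)
Step 6: δ(q0, 1) = (q0, 0, R)  ⊢  100100[q0]□ (head at position 6)

Final answer: [q0]011011 ⊢ 1[q0]11011 ⊢ 10[q0]1011 ⊢ 100[q0]011 ⊢ 1001[q0]11 ⊢ 10010[q0]1 ⊢ 100100[q0]□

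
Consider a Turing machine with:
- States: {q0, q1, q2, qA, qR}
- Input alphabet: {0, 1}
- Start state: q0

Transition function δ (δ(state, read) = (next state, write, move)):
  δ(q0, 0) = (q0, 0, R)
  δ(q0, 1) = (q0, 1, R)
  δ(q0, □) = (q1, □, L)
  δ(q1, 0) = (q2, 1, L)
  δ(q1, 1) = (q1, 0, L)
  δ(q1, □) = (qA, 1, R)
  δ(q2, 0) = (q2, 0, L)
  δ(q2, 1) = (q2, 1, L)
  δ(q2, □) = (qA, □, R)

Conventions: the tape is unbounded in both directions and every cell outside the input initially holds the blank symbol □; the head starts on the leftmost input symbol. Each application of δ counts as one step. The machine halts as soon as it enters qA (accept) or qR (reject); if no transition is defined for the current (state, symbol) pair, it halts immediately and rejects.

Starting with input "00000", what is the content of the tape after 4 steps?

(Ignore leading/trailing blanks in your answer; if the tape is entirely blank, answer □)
Step 0: [q0]00000 (head at position 0)
Step 1: δ(q0, 0) = (q0, 0, R)  ⊢  0[q0]0000 (head at position 1)
Step 2: δ(q0, 0) = (q0, 0, R)  ⊢  00[q0]000 (head at position 2)
Step 3: δ(q0, 0) = (q0, 0, R)  ⊢  000[q0]00 (head at position 3)
Step 4: δ(q0, 0) = (q0, 0, R)  ⊢  0000[q0]0 (head at position 4)
Tape after 4 steps (ignoring surrounding blanks): 00000

Final answer: Tape: 00000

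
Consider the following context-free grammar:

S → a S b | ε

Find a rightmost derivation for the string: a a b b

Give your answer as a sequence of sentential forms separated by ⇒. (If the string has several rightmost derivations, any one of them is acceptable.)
Start with S.
Step 1: the rightmost non-terminal is S; apply S → a S b:  a S b
Step 2: the rightmost non-terminal is S; apply S → a S b:  a a S b b
Step 3: the rightmost non-terminal is S; apply S → ε:  a a b b

Final answer: S ⇒ a S b ⇒ a a S b b ⇒ a a b b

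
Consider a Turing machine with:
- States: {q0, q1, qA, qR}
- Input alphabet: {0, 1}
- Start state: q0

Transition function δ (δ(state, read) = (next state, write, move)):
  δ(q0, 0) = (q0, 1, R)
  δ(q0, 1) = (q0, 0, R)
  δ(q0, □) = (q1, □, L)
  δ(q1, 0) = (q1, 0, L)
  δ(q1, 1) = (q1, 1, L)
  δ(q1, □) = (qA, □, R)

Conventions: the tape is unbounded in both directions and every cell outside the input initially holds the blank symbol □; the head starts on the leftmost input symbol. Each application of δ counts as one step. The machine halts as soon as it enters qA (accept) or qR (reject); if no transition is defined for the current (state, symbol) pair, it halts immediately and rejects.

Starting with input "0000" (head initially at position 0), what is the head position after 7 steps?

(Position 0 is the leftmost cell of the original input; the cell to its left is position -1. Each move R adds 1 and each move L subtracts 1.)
Step 0: [q0]0000 (head at position 0)
Step 1: δ(q0, 0) = (q0, 1, R)  ⊢  1[q0]000 (head at position 1)
Step 2: δ(q0, 0) = (q0, 1, R)  ⊢  11[q0]00 (head at position 2)
Step 3: δ(q0, 0) = (q0, 1, R)  ⊢  111[q0]0 (head at position 3)
Step 4: δ(q0, 0) = (q0, 1, R)  ⊢  1111[q0]□ (head at position 4)
Step 5: δ(q0, □) = (q1, □, L)  ⊢  111[q1]1□ (head at position 3)
Step 6: δ(q1, 1) = (q1, 1, L)  ⊢  11[q1]11□ (head at position 2)
Step 7: δ(q1, 1) = (q1, 1, L)  ⊢  1[q1]111□ (head at position 1)
Head position after 7 steps: 1

Final answer: Position 1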